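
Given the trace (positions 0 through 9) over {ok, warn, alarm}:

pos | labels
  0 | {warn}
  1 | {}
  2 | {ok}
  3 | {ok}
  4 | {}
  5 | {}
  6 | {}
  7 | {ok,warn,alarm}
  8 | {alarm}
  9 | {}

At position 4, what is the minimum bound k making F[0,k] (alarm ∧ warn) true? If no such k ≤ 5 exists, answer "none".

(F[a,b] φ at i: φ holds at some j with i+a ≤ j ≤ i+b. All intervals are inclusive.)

Scan j = 4,5,… for (alarm ∧ warn):
  j=4: fails
  j=5: fails
  j=6: fails
  j=7: holds
First hit at j=7, so smallest k = 7-4 = 3.

3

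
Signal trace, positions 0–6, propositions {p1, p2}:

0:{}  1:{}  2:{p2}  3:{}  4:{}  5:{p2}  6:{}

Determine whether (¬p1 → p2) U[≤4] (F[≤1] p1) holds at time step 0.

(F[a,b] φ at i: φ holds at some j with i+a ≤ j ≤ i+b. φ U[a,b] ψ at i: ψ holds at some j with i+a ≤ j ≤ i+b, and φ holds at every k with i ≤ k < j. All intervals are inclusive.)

Does not hold

Need some j in [0,4] with F[≤1] p1, and (¬p1 → p2) at every k in [0,j-1].
  j=0: F[≤1] p1 — fails (none in [0,1]).
  j=1: F[≤1] p1 — fails (none in [1,2]).
  j=2: F[≤1] p1 — fails (none in [2,3]).
  j=3: F[≤1] p1 — fails (none in [3,4]).
  j=4: F[≤1] p1 — fails (none in [4,5]).
No j in the window works → until fails.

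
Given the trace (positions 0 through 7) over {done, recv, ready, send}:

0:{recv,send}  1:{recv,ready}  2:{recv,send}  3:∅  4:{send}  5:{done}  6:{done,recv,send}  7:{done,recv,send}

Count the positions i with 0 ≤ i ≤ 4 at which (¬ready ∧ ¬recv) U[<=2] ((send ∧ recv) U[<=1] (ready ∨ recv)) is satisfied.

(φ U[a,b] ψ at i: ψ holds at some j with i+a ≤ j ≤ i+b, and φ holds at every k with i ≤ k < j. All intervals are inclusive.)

4

Evaluate at each i in [0,4]:
  i=0: ✓ (rhs at j=0)
  i=1: ✓ (rhs at j=1)
  i=2: ✓ (rhs at j=2)
  i=3: ✗ (no rhs in [3,5])
  i=4: ✓ (rhs at j=6; lhs holds on [4,5])
Positions where it holds: {0, 1, 2, 4} → 4.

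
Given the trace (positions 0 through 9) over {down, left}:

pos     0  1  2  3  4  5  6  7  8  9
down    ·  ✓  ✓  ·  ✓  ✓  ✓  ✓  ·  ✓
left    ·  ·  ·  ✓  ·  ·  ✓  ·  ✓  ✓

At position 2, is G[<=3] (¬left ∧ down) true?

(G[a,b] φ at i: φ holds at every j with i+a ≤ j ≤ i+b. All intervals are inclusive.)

No

Check (¬left ∧ down) at every j in [2,5]:
  j=2: true
  j=3: false
  j=4: true
  j=5: true
Fails at j=3 → formula fails.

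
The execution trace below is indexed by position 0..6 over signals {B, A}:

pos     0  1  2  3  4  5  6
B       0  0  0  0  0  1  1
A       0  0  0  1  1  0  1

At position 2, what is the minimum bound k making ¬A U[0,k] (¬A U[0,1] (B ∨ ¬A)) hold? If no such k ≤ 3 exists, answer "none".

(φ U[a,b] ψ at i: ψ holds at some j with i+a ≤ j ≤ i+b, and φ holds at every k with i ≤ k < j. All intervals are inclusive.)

0

Need earliest j ≥ 2 with (¬A U[0,1] (B ∨ ¬A)), and ¬A at every k in [2,j-1].
  j=2: rhs holds (empty prefix). k = 0.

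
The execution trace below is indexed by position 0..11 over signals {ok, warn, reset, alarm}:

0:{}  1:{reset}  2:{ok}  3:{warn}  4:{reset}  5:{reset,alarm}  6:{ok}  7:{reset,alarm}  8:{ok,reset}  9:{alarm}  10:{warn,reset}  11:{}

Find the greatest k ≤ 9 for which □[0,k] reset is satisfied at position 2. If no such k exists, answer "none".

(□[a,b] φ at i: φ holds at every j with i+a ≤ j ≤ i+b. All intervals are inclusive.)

none

reset must hold from j=2 onward; find where it first fails.
  j=2: fails → no k works.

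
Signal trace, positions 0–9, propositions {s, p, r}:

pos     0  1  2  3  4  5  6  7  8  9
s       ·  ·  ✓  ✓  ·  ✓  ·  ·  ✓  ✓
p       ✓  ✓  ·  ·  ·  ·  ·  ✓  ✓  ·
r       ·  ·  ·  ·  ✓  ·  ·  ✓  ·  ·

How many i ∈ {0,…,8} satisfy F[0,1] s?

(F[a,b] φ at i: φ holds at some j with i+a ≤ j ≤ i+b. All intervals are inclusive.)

7

Evaluate at each i in [0,8]:
  i=0: ✗ (none in [0,1])
  i=1: ✓ (witness j=2)
  i=2: ✓ (witness j=2)
  i=3: ✓ (witness j=3)
  i=4: ✓ (witness j=5)
  i=5: ✓ (witness j=5)
  i=6: ✗ (none in [6,7])
  i=7: ✓ (witness j=8)
  i=8: ✓ (witness j=8)
Positions where it holds: {1, 2, 3, 4, 5, 7, 8} → 7.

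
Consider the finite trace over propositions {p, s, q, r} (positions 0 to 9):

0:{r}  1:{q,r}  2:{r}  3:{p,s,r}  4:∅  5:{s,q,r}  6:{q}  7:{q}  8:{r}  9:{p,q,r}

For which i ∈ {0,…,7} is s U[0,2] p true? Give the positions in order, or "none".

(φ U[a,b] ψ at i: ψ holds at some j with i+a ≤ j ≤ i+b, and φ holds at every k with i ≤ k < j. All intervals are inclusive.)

3

Evaluate at each i in [0,7]:
  i=0: ✗ (no rhs in [0,2])
  i=1: ✗ (lhs fails at k=1 before rhs at j=3)
  i=2: ✗ (lhs fails at k=2 before rhs at j=3)
  i=3: ✓ (rhs at j=3)
  i=4: ✗ (no rhs in [4,6])
  i=5: ✗ (no rhs in [5,7])
  i=6: ✗ (no rhs in [6,8])
  i=7: ✗ (lhs fails at k=7 before rhs at j=9)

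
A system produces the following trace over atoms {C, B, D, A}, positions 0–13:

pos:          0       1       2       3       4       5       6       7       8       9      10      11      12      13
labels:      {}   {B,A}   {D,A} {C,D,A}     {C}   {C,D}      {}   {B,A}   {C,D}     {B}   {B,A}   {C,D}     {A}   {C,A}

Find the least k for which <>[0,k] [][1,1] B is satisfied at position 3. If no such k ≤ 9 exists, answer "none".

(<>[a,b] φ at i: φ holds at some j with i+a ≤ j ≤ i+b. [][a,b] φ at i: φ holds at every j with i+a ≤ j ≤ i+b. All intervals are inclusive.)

3

Scan j = 3,4,… for [][1,1] B:
  j=3: fails
  j=4: fails
  j=5: fails
  j=6: holds
First hit at j=6, so smallest k = 6-3 = 3.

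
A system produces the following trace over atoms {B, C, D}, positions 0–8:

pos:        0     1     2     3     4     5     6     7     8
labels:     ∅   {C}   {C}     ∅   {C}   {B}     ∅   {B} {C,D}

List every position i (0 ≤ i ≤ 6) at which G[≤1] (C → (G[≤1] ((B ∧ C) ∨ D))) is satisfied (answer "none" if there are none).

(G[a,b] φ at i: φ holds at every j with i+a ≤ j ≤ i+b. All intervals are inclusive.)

Evaluate at each i in [0,6]:
  i=0: ✗ (fails at j=1)
  i=1: ✗ (fails at j=1)
  i=2: ✗ (fails at j=2)
  i=3: ✗ (fails at j=4)
  i=4: ✗ (fails at j=4)
  i=5: ✓ (all of [5,6])
  i=6: ✓ (all of [6,7])

5, 6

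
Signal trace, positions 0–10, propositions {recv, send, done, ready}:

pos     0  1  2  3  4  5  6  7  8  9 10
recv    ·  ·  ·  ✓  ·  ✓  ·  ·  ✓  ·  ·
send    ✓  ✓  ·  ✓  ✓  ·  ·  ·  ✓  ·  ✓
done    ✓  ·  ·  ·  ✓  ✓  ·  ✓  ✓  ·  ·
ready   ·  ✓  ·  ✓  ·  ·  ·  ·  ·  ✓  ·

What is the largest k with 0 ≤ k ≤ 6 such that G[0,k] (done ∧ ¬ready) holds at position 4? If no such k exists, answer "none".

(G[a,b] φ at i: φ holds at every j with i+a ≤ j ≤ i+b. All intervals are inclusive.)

1

(done ∧ ¬ready) must hold from j=4 onward; find where it first fails.
  j=4: holds
  j=5: holds
  j=6: fails
Holds on [4,5], so largest k = 1.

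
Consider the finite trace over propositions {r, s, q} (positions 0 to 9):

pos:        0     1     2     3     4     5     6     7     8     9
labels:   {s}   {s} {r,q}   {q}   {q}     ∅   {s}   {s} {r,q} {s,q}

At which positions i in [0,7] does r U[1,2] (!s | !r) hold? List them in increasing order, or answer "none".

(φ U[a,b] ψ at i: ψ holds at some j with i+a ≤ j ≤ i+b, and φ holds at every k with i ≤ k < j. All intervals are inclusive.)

Evaluate at each i in [0,7]:
  i=0: ✗ (lhs fails at k=0 before rhs at j=1)
  i=1: ✗ (lhs fails at k=1 before rhs at j=2)
  i=2: ✓ (rhs at j=3; lhs holds on [2,2])
  i=3: ✗ (lhs fails at k=3 before rhs at j=4)
  i=4: ✗ (lhs fails at k=4 before rhs at j=5)
  i=5: ✗ (lhs fails at k=5 before rhs at j=6)
  i=6: ✗ (lhs fails at k=6 before rhs at j=7)
  i=7: ✗ (lhs fails at k=7 before rhs at j=8)

2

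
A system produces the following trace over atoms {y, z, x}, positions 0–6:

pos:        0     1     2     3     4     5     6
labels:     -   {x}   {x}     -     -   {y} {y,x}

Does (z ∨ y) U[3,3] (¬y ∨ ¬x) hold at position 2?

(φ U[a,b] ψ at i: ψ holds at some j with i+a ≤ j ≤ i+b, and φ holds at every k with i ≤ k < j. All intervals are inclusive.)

Need some j in [5,5] with (¬y ∨ ¬x), and (z ∨ y) at every k in [2,j-1].
  j=5: (¬y ∨ ¬x) holds, but (z ∨ y) fails at k=2 → not this j.
No j in the window works → until fails.

False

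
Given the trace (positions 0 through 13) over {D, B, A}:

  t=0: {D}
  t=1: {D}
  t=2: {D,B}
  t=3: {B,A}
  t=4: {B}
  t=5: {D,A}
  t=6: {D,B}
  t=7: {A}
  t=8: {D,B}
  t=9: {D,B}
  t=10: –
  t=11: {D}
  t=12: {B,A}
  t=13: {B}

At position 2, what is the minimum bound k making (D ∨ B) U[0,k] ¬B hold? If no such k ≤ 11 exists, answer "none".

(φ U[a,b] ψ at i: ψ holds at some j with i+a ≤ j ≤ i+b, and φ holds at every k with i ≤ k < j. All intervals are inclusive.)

Need earliest j ≥ 2 with ¬B, and (D ∨ B) at every k in [2,j-1].
  j=2: rhs fails.
  j=3: rhs fails.
  j=4: rhs fails.
  j=5: rhs holds; lhs holds on [2,4]. k = 3.

3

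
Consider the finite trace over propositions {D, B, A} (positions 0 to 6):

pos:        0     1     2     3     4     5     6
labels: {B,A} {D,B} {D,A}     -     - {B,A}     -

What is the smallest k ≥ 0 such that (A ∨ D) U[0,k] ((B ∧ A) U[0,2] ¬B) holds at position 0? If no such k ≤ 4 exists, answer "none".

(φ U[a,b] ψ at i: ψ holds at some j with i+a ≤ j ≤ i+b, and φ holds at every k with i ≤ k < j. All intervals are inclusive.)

2

Need earliest j ≥ 0 with ((B ∧ A) U[0,2] ¬B), and (A ∨ D) at every k in [0,j-1].
  j=0: rhs fails.
  j=1: rhs fails.
  j=2: rhs holds; lhs holds on [0,1]. k = 2.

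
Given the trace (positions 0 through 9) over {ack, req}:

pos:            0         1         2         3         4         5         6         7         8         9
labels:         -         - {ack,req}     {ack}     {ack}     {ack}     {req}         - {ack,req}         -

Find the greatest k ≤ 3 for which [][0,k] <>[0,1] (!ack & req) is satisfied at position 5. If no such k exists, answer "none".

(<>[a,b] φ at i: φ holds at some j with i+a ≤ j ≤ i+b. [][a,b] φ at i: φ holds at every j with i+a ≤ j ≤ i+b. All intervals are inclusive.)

1

<>[0,1] (!ack & req) must hold from j=5 onward; find where it first fails.
  j=5: holds
  j=6: holds
  j=7: fails
Holds on [5,6], so largest k = 1.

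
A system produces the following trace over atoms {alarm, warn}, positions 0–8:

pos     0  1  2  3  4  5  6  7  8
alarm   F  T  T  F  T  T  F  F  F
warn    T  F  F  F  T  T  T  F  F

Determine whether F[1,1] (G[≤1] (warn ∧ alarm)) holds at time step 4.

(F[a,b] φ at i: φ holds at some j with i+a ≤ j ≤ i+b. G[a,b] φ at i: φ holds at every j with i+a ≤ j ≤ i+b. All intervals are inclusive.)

False

Check G[≤1] (warn ∧ alarm) at each j in [5,5]:
  j=5: fails at 6
No position in the window satisfies it → formula fails.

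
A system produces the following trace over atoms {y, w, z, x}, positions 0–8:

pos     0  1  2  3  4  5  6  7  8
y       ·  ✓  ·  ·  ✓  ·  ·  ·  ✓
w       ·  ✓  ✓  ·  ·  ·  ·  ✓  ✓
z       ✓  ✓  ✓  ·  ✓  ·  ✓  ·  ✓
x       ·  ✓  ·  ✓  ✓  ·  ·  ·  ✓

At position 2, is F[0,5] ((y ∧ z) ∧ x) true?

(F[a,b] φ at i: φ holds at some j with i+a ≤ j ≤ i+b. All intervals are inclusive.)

Yes

Check ((y ∧ z) ∧ x) at each j in [2,7]:
  j=2: false
  j=3: false
  j=4: true
  j=5: false
  j=6: false
  j=7: false
Found at j=4 → formula holds.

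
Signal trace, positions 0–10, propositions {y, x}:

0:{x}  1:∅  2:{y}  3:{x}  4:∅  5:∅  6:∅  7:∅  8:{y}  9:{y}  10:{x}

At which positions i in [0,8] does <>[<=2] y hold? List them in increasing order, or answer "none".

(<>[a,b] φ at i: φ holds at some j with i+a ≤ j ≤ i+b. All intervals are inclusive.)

Evaluate at each i in [0,8]:
  i=0: ✓ (witness j=2)
  i=1: ✓ (witness j=2)
  i=2: ✓ (witness j=2)
  i=3: ✗ (none in [3,5])
  i=4: ✗ (none in [4,6])
  i=5: ✗ (none in [5,7])
  i=6: ✓ (witness j=8)
  i=7: ✓ (witness j=8)
  i=8: ✓ (witness j=8)

0, 1, 2, 6, 7, 8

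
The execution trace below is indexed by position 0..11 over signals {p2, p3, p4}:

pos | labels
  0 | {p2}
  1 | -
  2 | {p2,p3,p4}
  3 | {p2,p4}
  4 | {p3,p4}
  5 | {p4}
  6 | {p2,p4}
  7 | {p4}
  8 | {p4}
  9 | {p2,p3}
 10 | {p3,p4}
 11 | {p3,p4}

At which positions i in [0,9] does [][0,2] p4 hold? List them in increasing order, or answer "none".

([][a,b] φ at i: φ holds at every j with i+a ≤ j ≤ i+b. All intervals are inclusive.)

Evaluate at each i in [0,9]:
  i=0: ✗ (fails at j=0)
  i=1: ✗ (fails at j=1)
  i=2: ✓ (all of [2,4])
  i=3: ✓ (all of [3,5])
  i=4: ✓ (all of [4,6])
  i=5: ✓ (all of [5,7])
  i=6: ✓ (all of [6,8])
  i=7: ✗ (fails at j=9)
  i=8: ✗ (fails at j=9)
  i=9: ✗ (fails at j=9)

2, 3, 4, 5, 6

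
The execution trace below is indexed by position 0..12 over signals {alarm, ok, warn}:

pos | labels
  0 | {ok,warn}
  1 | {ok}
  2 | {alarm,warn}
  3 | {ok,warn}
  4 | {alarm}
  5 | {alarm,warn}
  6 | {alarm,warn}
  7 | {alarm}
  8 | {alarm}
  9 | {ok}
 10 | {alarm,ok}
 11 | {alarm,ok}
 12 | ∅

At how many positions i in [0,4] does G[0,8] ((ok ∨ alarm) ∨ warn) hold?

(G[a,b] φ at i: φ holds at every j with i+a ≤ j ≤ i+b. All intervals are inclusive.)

Evaluate at each i in [0,4]:
  i=0: ✓ (all of [0,8])
  i=1: ✓ (all of [1,9])
  i=2: ✓ (all of [2,10])
  i=3: ✓ (all of [3,11])
  i=4: ✗ (fails at j=12)
Positions where it holds: {0, 1, 2, 3} → 4.

4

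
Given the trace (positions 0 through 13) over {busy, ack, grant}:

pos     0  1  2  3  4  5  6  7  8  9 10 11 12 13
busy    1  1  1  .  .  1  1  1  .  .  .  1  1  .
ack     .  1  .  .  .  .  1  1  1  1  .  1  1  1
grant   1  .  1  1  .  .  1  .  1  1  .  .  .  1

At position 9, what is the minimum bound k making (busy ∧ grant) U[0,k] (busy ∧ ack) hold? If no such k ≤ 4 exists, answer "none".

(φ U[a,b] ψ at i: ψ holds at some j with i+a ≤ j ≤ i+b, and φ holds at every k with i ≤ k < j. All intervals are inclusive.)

none

Need earliest j ≥ 9 with (busy ∧ ack), and (busy ∧ grant) at every k in [9,j-1].
  j=9: rhs fails.
  j=10: rhs fails.
  j=11: rhs holds but lhs fails at k=9.
  j=12: rhs holds but lhs fails at k=9.
  j=13: rhs fails.
No witness within the range → none.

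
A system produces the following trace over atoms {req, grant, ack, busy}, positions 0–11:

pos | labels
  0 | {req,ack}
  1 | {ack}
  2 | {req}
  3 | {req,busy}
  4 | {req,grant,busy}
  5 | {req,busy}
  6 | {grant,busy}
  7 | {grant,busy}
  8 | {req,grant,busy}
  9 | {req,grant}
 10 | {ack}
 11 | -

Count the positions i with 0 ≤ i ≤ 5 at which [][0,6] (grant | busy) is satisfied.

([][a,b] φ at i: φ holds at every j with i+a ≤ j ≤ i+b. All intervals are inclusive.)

1

Evaluate at each i in [0,5]:
  i=0: ✗ (fails at j=0)
  i=1: ✗ (fails at j=1)
  i=2: ✗ (fails at j=2)
  i=3: ✓ (all of [3,9])
  i=4: ✗ (fails at j=10)
  i=5: ✗ (fails at j=10)
Positions where it holds: {3} → 1.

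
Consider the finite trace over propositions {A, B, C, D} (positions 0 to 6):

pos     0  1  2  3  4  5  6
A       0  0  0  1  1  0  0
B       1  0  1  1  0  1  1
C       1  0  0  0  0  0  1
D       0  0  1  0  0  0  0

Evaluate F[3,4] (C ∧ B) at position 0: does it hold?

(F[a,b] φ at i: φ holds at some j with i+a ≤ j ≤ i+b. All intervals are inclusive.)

No

Check (C ∧ B) at each j in [3,4]:
  j=3: false
  j=4: false
No position in the window satisfies it → formula fails.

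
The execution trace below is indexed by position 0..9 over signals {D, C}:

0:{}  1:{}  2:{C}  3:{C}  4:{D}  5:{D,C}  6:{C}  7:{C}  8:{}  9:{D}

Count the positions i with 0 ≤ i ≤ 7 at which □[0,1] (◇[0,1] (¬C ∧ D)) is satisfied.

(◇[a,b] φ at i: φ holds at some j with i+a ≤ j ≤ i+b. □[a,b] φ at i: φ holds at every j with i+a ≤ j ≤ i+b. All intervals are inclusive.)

Evaluate at each i in [0,7]:
  i=0: ✗ (fails at j=0)
  i=1: ✗ (fails at j=1)
  i=2: ✗ (fails at j=2)
  i=3: ✓ (all of [3,4])
  i=4: ✗ (fails at j=5)
  i=5: ✗ (fails at j=5)
  i=6: ✗ (fails at j=6)
  i=7: ✗ (fails at j=7)
Positions where it holds: {3} → 1.

1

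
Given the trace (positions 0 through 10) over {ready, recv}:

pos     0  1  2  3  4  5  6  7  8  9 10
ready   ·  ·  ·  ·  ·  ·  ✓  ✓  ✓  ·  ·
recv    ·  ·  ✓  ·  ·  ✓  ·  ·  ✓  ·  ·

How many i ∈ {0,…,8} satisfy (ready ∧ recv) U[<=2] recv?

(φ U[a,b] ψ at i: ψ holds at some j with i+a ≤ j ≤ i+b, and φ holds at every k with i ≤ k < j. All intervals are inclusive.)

Evaluate at each i in [0,8]:
  i=0: ✗ (lhs fails at k=0 before rhs at j=2)
  i=1: ✗ (lhs fails at k=1 before rhs at j=2)
  i=2: ✓ (rhs at j=2)
  i=3: ✗ (lhs fails at k=3 before rhs at j=5)
  i=4: ✗ (lhs fails at k=4 before rhs at j=5)
  i=5: ✓ (rhs at j=5)
  i=6: ✗ (lhs fails at k=6 before rhs at j=8)
  i=7: ✗ (lhs fails at k=7 before rhs at j=8)
  i=8: ✓ (rhs at j=8)
Positions where it holds: {2, 5, 8} → 3.

3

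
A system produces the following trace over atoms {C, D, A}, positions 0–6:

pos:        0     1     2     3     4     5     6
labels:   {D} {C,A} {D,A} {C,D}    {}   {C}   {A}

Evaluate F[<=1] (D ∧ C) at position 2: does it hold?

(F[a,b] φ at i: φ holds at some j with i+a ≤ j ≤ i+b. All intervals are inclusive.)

Check (D ∧ C) at each j in [2,3]:
  j=2: false
  j=3: true
Found at j=3 → formula holds.

True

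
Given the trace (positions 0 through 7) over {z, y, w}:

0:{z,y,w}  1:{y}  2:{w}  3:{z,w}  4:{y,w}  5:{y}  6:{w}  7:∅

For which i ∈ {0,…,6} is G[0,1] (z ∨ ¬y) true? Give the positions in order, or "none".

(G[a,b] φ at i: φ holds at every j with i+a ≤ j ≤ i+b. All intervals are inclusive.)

Evaluate at each i in [0,6]:
  i=0: ✗ (fails at j=1)
  i=1: ✗ (fails at j=1)
  i=2: ✓ (all of [2,3])
  i=3: ✗ (fails at j=4)
  i=4: ✗ (fails at j=4)
  i=5: ✗ (fails at j=5)
  i=6: ✓ (all of [6,7])

2, 6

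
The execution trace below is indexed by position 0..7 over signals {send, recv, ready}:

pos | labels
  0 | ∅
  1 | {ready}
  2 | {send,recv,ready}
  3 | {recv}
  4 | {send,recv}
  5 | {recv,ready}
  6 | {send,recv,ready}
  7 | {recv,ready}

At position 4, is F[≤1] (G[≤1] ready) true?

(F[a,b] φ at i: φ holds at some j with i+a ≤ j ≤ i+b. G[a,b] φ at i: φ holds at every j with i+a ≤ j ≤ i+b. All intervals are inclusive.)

Check G[≤1] ready at each j in [4,5]:
  j=4: fails at 4
  j=5: holds on [5,6]
Found at j=5 → formula holds.

Yes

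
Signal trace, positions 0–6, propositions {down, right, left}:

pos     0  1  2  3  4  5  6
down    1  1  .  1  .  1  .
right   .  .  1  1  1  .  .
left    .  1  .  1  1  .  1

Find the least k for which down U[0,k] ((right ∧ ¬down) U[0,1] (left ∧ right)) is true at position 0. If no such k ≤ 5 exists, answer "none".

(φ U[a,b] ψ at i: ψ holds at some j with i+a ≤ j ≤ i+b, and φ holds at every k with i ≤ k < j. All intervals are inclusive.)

2

Need earliest j ≥ 0 with ((right ∧ ¬down) U[0,1] (left ∧ right)), and down at every k in [0,j-1].
  j=0: rhs fails.
  j=1: rhs fails.
  j=2: rhs holds; lhs holds on [0,1]. k = 2.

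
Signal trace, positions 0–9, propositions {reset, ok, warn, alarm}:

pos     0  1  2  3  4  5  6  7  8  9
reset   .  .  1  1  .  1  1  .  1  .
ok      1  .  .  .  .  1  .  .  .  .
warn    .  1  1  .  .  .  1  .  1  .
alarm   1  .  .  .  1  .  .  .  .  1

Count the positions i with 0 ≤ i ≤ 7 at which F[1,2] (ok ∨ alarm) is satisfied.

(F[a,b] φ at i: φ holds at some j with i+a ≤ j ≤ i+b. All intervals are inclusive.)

Evaluate at each i in [0,7]:
  i=0: ✗ (none in [1,2])
  i=1: ✗ (none in [2,3])
  i=2: ✓ (witness j=4)
  i=3: ✓ (witness j=4)
  i=4: ✓ (witness j=5)
  i=5: ✗ (none in [6,7])
  i=6: ✗ (none in [7,8])
  i=7: ✓ (witness j=9)
Positions where it holds: {2, 3, 4, 7} → 4.

4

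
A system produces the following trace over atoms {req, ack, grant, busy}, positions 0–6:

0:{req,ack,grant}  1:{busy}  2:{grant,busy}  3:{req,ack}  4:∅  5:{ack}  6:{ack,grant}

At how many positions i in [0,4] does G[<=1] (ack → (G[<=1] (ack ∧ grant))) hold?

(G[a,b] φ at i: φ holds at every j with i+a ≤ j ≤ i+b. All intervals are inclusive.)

Evaluate at each i in [0,4]:
  i=0: ✗ (fails at j=0)
  i=1: ✓ (all of [1,2])
  i=2: ✗ (fails at j=3)
  i=3: ✗ (fails at j=3)
  i=4: ✗ (fails at j=5)
Positions where it holds: {1} → 1.

1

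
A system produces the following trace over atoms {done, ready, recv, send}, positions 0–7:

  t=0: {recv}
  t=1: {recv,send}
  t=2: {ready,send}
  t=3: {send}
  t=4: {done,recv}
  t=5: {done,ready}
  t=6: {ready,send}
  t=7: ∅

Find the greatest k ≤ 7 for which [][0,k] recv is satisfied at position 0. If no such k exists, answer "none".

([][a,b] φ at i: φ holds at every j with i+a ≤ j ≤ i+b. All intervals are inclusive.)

1

recv must hold from j=0 onward; find where it first fails.
  j=0: holds
  j=1: holds
  j=2: fails
Holds on [0,1], so largest k = 1.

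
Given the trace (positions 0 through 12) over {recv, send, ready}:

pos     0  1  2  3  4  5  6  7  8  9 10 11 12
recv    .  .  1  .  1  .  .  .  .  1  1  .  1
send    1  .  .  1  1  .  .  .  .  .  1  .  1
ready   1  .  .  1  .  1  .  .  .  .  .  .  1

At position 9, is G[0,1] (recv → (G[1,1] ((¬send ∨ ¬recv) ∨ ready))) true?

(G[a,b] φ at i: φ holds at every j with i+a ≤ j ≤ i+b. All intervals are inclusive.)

Check (recv → (G[1,1] ((¬send ∨ ¬recv) ∨ ready))) at every j in [9,10]:
  j=9: antecedent true; consequent fails at 10 → ✗
  j=10: antecedent true; consequent holds on [11,11] → ✓
Fails at j=9 → formula fails.

Does not hold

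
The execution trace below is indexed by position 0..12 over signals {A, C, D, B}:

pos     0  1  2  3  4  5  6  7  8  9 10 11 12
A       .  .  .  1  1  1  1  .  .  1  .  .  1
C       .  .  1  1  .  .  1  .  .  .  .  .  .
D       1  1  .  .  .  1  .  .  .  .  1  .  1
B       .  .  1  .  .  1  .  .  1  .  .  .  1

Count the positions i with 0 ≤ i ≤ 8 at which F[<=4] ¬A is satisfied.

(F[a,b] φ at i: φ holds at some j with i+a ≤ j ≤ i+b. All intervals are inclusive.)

Evaluate at each i in [0,8]:
  i=0: ✓ (witness j=0)
  i=1: ✓ (witness j=1)
  i=2: ✓ (witness j=2)
  i=3: ✓ (witness j=7)
  i=4: ✓ (witness j=7)
  i=5: ✓ (witness j=7)
  i=6: ✓ (witness j=7)
  i=7: ✓ (witness j=7)
  i=8: ✓ (witness j=8)
Positions where it holds: {0, 1, 2, 3, 4, 5, 6, 7, 8} → 9.

9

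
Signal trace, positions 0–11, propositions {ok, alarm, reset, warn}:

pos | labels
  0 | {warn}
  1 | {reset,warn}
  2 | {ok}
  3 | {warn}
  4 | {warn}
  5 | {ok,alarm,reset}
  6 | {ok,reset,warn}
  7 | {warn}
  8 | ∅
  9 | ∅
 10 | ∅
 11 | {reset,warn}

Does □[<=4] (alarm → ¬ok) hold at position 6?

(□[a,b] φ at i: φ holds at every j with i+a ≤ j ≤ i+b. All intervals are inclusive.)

Check (alarm → ¬ok) at every j in [6,10]:
  j=6: antecedent false → ✓
  j=7: antecedent false → ✓
  j=8: antecedent false → ✓
  j=9: antecedent false → ✓
  j=10: antecedent false → ✓
All positions satisfy it → formula holds.

True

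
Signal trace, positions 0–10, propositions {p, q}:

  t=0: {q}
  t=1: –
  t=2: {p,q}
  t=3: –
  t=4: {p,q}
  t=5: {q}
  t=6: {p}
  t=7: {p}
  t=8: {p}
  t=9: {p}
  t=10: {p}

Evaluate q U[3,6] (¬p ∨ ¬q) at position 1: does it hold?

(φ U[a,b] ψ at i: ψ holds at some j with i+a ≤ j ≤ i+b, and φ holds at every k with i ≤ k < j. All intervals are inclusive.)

Need some j in [4,7] with (¬p ∨ ¬q), and q at every k in [1,j-1].
  j=4: (¬p ∨ ¬q) false.
  j=5: (¬p ∨ ¬q) holds, but q fails at k=1 → not this j.
  j=6: (¬p ∨ ¬q) holds, but q fails at k=1 → not this j.
  j=7: (¬p ∨ ¬q) holds, but q fails at k=1 → not this j.
No j in the window works → until fails.

No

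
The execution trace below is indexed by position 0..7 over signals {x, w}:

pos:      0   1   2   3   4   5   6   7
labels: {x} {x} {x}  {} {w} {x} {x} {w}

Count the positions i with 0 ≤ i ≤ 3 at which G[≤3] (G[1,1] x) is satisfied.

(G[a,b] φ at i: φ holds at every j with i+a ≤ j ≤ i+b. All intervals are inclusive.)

Evaluate at each i in [0,3]:
  i=0: ✗ (fails at j=2)
  i=1: ✗ (fails at j=2)
  i=2: ✗ (fails at j=2)
  i=3: ✗ (fails at j=3)
Positions where it holds: {} → 0.

0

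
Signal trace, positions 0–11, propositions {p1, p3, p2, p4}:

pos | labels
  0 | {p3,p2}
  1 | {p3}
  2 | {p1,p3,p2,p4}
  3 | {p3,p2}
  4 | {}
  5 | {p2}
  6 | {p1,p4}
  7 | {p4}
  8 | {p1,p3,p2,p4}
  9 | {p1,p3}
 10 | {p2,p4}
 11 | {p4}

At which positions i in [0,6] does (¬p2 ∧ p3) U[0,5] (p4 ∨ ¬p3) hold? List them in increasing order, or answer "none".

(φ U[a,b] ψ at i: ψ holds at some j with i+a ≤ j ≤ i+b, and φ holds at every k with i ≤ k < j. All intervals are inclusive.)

1, 2, 4, 5, 6

Evaluate at each i in [0,6]:
  i=0: ✗ (lhs fails at k=0 before rhs at j=2)
  i=1: ✓ (rhs at j=2; lhs holds on [1,1])
  i=2: ✓ (rhs at j=2)
  i=3: ✗ (lhs fails at k=3 before rhs at j=4)
  i=4: ✓ (rhs at j=4)
  i=5: ✓ (rhs at j=5)
  i=6: ✓ (rhs at j=6)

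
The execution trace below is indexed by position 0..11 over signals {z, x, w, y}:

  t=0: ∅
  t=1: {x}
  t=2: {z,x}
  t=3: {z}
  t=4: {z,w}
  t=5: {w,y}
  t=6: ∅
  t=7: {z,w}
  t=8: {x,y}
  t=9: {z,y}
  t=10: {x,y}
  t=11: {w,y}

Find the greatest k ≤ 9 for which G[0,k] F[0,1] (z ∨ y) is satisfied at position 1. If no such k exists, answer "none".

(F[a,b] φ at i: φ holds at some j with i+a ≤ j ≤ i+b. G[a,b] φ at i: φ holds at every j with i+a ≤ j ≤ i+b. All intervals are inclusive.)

F[0,1] (z ∨ y) must hold from j=1 onward; find where it first fails.
  j=1: holds
  j=2: holds
  j=3: holds
  j=4: holds
  j=5: holds
  j=6: holds
  j=7: holds
  j=8: holds
  j=9: holds
  j=10: holds
Holds through j=10; largest k = 9.

9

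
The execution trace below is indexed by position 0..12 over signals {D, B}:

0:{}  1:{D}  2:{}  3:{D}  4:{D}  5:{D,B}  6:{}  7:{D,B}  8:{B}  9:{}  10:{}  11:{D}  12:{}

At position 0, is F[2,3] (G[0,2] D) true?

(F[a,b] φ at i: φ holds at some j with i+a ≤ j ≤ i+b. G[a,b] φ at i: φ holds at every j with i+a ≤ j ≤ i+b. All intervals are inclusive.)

True

Check G[0,2] D at each j in [2,3]:
  j=2: fails at 2
  j=3: holds on [3,5]
Found at j=3 → formula holds.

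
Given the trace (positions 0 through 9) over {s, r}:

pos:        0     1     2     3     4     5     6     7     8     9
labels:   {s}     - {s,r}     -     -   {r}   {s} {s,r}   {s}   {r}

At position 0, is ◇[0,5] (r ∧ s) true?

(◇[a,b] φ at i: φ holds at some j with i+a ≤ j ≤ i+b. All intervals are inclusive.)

Check (r ∧ s) at each j in [0,5]:
  j=0: false
  j=1: false
  j=2: true
  j=3: false
  j=4: false
  j=5: false
Found at j=2 → formula holds.

True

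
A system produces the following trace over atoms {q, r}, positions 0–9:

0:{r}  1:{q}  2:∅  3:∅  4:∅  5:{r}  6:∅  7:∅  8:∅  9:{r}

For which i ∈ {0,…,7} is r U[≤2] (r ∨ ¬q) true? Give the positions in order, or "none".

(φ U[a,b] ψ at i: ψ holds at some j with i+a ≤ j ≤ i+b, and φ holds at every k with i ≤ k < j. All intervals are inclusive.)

Evaluate at each i in [0,7]:
  i=0: ✓ (rhs at j=0)
  i=1: ✗ (lhs fails at k=1 before rhs at j=2)
  i=2: ✓ (rhs at j=2)
  i=3: ✓ (rhs at j=3)
  i=4: ✓ (rhs at j=4)
  i=5: ✓ (rhs at j=5)
  i=6: ✓ (rhs at j=6)
  i=7: ✓ (rhs at j=7)

0, 2, 3, 4, 5, 6, 7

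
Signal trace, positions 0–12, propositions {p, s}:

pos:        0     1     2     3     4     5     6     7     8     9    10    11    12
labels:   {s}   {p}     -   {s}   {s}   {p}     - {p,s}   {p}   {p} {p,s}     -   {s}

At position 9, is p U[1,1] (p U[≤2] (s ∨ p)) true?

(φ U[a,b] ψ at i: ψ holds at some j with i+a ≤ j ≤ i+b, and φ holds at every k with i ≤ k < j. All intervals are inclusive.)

Holds

Need some j in [10,10] with (p U[≤2] (s ∨ p)), and p at every k in [9,j-1].
  j=10: (p U[≤2] (s ∨ p)) holds; p holds at every k in [9,9] → satisfied.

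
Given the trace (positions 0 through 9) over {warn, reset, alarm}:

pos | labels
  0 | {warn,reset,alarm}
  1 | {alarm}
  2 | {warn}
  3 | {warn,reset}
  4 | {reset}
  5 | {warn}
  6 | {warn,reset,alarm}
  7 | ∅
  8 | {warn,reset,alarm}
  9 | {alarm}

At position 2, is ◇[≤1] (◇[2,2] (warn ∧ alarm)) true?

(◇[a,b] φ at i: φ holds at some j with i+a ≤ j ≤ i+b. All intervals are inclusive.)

Check ◇[2,2] (warn ∧ alarm) at each j in [2,3]:
  j=2: fails (none in [4,4])
  j=3: fails (none in [5,5])
No position in the window satisfies it → formula fails.

Does not hold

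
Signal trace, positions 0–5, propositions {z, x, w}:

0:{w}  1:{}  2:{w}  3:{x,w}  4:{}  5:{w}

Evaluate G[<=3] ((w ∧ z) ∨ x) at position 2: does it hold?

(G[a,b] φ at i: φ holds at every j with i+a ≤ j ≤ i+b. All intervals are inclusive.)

No

Check ((w ∧ z) ∨ x) at every j in [2,5]:
  j=2: false
  j=3: true
  j=4: false
  j=5: false
Fails at j=2 → formula fails.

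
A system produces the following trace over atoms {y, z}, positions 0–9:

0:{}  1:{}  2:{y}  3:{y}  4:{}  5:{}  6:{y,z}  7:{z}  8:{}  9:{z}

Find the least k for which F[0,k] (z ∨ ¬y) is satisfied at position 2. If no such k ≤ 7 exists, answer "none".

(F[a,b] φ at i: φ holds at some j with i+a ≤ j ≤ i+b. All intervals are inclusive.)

Scan j = 2,3,… for (z ∨ ¬y):
  j=2: fails
  j=3: fails
  j=4: holds
First hit at j=4, so smallest k = 4-2 = 2.

2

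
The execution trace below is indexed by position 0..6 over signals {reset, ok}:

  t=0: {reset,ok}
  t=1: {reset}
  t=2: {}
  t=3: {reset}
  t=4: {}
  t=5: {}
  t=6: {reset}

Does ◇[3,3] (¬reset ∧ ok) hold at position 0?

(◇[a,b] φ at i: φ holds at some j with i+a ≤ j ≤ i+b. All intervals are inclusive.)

Check (¬reset ∧ ok) at each j in [3,3]:
  j=3: false
No position in the window satisfies it → formula fails.

False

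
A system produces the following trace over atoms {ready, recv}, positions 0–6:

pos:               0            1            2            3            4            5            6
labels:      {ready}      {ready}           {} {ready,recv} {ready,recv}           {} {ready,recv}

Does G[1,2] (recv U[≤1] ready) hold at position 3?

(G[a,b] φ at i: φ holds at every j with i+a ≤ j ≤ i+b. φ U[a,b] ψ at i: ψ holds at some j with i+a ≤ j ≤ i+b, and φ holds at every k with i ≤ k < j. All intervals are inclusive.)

Check (recv U[≤1] ready) at every j in [4,5]:
  j=4: holds
  j=5: fails
Fails at j=5 → formula fails.

Does not hold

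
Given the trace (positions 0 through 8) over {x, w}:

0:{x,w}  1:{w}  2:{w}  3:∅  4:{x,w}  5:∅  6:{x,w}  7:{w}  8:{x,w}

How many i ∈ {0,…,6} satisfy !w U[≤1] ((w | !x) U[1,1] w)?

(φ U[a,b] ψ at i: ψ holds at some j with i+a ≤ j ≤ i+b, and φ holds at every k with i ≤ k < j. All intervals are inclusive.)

Evaluate at each i in [0,6]:
  i=0: ✓ (rhs at j=0)
  i=1: ✓ (rhs at j=1)
  i=2: ✗ (lhs fails at k=2 before rhs at j=3)
  i=3: ✓ (rhs at j=3)
  i=4: ✗ (lhs fails at k=4 before rhs at j=5)
  i=5: ✓ (rhs at j=5)
  i=6: ✓ (rhs at j=6)
Positions where it holds: {0, 1, 3, 5, 6} → 5.

5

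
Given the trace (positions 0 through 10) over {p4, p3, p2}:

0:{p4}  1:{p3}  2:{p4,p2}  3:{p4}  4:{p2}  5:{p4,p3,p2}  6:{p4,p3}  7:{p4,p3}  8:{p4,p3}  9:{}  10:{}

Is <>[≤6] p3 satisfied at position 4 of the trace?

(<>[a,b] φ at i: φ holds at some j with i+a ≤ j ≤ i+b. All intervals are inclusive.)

Yes

Check p3 at each j in [4,10]:
  j=4: false
  j=5: true
  j=6: true
  j=7: true
  j=8: true
  j=9: false
  j=10: false
Found at j=5 → formula holds.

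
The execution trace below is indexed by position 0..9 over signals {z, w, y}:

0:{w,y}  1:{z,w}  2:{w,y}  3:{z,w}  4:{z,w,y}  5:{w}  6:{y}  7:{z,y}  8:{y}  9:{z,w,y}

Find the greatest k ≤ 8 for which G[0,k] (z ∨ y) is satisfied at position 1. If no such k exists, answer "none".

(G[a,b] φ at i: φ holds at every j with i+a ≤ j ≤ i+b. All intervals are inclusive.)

3

(z ∨ y) must hold from j=1 onward; find where it first fails.
  j=1: holds
  j=2: holds
  j=3: holds
  j=4: holds
  j=5: fails
Holds on [1,4], so largest k = 3.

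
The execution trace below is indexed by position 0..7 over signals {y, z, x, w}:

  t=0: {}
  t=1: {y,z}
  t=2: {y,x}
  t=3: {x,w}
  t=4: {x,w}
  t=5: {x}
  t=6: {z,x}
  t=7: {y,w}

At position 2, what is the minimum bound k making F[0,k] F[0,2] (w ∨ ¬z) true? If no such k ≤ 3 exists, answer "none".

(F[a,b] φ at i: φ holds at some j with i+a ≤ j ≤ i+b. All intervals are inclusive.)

Scan j = 2,3,… for F[0,2] (w ∨ ¬z):
  j=2: holds
First hit at j=2, so smallest k = 2-2 = 0.

0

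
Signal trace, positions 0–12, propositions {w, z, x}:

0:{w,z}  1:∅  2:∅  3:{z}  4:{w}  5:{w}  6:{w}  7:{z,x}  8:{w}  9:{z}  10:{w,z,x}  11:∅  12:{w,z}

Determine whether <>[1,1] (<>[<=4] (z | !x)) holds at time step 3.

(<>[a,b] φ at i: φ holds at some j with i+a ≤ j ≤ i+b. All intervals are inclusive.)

Check <>[<=4] (z | !x) at each j in [4,4]:
  j=4: holds (witness at 4)
Found at j=4 → formula holds.

True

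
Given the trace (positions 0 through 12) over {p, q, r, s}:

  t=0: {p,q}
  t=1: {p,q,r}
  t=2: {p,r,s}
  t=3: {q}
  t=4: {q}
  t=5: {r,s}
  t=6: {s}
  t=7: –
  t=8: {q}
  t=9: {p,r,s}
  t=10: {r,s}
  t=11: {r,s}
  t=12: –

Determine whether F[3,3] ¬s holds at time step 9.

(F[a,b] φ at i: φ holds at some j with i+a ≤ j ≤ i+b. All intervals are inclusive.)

Check ¬s at each j in [12,12]:
  j=12: true
Found at j=12 → formula holds.

True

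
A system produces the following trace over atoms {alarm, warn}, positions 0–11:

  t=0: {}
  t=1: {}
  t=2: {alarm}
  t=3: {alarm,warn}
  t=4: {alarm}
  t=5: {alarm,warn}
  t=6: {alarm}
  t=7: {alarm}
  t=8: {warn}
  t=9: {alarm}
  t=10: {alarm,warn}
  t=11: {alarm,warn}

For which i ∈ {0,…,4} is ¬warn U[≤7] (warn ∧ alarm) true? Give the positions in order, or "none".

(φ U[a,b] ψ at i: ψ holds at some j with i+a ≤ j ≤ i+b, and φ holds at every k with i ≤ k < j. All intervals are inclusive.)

Evaluate at each i in [0,4]:
  i=0: ✓ (rhs at j=3; lhs holds on [0,2])
  i=1: ✓ (rhs at j=3; lhs holds on [1,2])
  i=2: ✓ (rhs at j=3; lhs holds on [2,2])
  i=3: ✓ (rhs at j=3)
  i=4: ✓ (rhs at j=5; lhs holds on [4,4])

0, 1, 2, 3, 4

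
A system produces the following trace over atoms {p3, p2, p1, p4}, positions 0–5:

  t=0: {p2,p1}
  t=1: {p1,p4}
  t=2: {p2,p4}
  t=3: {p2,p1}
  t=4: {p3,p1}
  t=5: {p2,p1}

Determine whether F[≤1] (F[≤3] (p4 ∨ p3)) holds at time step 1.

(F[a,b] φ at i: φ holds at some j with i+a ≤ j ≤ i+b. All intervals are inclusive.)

True

Check F[≤3] (p4 ∨ p3) at each j in [1,2]:
  j=1: holds (witness at 1)
  j=2: holds (witness at 2)
Found at j=1 → formula holds.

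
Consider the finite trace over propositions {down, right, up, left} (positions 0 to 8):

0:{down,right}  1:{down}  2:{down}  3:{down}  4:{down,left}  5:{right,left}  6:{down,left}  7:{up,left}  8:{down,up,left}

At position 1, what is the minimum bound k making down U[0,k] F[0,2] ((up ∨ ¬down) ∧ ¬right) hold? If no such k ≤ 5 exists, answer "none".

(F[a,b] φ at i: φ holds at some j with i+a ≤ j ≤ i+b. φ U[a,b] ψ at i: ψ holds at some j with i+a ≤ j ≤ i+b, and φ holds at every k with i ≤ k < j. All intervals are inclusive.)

4

Need earliest j ≥ 1 with F[0,2] ((up ∨ ¬down) ∧ ¬right), and down at every k in [1,j-1].
  j=1: rhs fails.
  j=2: rhs fails.
  j=3: rhs fails.
  j=4: rhs fails.
  j=5: rhs holds; lhs holds on [1,4]. k = 4.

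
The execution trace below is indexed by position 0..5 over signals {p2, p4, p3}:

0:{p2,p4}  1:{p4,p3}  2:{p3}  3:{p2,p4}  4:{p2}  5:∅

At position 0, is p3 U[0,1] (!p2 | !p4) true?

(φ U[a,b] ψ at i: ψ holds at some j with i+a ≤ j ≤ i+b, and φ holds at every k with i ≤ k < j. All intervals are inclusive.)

Need some j in [0,1] with (!p2 | !p4), and p3 at every k in [0,j-1].
  j=0: (!p2 | !p4) false.
  j=1: (!p2 | !p4) holds, but p3 fails at k=0 → not this j.
No j in the window works → until fails.

Does not hold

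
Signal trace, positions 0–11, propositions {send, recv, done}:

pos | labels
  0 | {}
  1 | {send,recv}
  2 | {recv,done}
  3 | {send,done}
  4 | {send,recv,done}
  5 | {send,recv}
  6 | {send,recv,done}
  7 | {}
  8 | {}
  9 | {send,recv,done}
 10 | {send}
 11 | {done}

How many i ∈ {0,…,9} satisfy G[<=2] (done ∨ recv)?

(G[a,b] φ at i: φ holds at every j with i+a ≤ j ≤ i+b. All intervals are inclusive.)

Evaluate at each i in [0,9]:
  i=0: ✗ (fails at j=0)
  i=1: ✓ (all of [1,3])
  i=2: ✓ (all of [2,4])
  i=3: ✓ (all of [3,5])
  i=4: ✓ (all of [4,6])
  i=5: ✗ (fails at j=7)
  i=6: ✗ (fails at j=7)
  i=7: ✗ (fails at j=7)
  i=8: ✗ (fails at j=8)
  i=9: ✗ (fails at j=10)
Positions where it holds: {1, 2, 3, 4} → 4.

4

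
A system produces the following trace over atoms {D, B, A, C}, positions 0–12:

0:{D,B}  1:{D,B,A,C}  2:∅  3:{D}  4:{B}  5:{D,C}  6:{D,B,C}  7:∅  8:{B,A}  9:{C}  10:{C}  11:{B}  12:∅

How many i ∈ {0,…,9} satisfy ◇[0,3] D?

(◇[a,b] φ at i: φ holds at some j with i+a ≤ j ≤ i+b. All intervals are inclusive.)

Evaluate at each i in [0,9]:
  i=0: ✓ (witness j=0)
  i=1: ✓ (witness j=1)
  i=2: ✓ (witness j=3)
  i=3: ✓ (witness j=3)
  i=4: ✓ (witness j=5)
  i=5: ✓ (witness j=5)
  i=6: ✓ (witness j=6)
  i=7: ✗ (none in [7,10])
  i=8: ✗ (none in [8,11])
  i=9: ✗ (none in [9,12])
Positions where it holds: {0, 1, 2, 3, 4, 5, 6} → 7.

7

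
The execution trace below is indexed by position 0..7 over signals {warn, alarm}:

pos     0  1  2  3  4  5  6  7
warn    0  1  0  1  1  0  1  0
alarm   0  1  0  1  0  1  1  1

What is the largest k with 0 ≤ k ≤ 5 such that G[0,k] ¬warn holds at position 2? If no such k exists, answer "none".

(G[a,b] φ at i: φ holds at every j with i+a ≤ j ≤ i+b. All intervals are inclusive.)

¬warn must hold from j=2 onward; find where it first fails.
  j=2: holds
  j=3: fails
Holds on [2,2], so largest k = 0.

0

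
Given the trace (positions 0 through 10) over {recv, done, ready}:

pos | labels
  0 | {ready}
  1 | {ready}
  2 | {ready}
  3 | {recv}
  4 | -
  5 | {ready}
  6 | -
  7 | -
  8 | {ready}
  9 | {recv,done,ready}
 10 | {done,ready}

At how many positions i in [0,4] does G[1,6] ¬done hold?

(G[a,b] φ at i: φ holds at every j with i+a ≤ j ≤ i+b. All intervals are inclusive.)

3

Evaluate at each i in [0,4]:
  i=0: ✓ (all of [1,6])
  i=1: ✓ (all of [2,7])
  i=2: ✓ (all of [3,8])
  i=3: ✗ (fails at j=9)
  i=4: ✗ (fails at j=9)
Positions where it holds: {0, 1, 2} → 3.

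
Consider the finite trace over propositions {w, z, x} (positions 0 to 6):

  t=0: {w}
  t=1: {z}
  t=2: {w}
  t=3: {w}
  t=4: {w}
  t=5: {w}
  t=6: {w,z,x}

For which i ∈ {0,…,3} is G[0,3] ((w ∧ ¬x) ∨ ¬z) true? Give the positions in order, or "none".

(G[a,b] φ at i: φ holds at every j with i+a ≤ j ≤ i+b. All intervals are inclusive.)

Evaluate at each i in [0,3]:
  i=0: ✗ (fails at j=1)
  i=1: ✗ (fails at j=1)
  i=2: ✓ (all of [2,5])
  i=3: ✗ (fails at j=6)

2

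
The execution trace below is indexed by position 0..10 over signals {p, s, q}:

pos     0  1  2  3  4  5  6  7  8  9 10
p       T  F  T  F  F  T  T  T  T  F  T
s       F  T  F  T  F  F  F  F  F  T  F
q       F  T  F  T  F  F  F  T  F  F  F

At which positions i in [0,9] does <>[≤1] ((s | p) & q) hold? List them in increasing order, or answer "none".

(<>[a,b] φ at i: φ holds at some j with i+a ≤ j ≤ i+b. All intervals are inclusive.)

Evaluate at each i in [0,9]:
  i=0: ✓ (witness j=1)
  i=1: ✓ (witness j=1)
  i=2: ✓ (witness j=3)
  i=3: ✓ (witness j=3)
  i=4: ✗ (none in [4,5])
  i=5: ✗ (none in [5,6])
  i=6: ✓ (witness j=7)
  i=7: ✓ (witness j=7)
  i=8: ✗ (none in [8,9])
  i=9: ✗ (none in [9,10])

0, 1, 2, 3, 6, 7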